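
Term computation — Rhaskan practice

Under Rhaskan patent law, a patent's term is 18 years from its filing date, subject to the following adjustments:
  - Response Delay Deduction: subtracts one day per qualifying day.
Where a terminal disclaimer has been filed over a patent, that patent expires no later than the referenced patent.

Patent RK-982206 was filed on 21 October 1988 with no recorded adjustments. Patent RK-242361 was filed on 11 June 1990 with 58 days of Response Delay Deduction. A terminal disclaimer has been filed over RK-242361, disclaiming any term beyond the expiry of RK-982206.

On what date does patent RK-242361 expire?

2006-10-21

Natural term of RK-242361:
  Base: filing + 18 years → 11 June 2008.
  Response Delay Deduction: −58 days → 14 April 2008.
Expiry of referenced patent RK-982206:
  Base: filing + 18 years → 21 October 2006.
Terminal disclaimer: RK-242361 expires on the earlier of 14 April 2008 and 21 October 2006.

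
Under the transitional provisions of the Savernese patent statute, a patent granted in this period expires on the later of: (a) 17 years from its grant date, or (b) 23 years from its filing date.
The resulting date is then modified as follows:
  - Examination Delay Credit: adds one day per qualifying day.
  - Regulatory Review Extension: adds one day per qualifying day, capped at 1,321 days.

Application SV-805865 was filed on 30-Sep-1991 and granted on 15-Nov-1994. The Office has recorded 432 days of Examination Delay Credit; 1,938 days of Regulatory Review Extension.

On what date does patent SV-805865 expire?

July 19, 2019

(a) grant + 17 years → 15 November 2011.
(b) filing + 23 years → 30 September 2014.
Later of the two: 30 September 2014.
Examination Delay Credit: +432 days → 6 December 2015.
Regulatory Review Extension: 1938 days claimed exceeds the 1321-day cap, so +1321 days → 19 July 2019.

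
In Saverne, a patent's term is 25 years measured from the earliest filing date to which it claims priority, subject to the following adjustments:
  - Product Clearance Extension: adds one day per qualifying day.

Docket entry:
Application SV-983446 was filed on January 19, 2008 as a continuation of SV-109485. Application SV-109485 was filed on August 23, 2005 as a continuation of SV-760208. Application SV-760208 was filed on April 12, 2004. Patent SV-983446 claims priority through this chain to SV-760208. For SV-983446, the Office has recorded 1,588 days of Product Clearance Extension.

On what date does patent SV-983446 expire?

2033-08-17

Earliest priority filing: 12 April 2004.
Base term: 12 April 2004 + 25 years → 12 April 2029.
Product Clearance Extension: +1588 days → 17 August 2033.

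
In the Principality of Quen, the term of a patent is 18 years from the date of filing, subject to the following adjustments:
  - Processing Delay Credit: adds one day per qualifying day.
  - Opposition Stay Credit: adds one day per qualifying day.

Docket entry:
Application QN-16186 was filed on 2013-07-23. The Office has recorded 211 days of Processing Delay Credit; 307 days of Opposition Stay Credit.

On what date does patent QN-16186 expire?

2032-12-22

Base term: filing date + 18 years → 23 July 2031.
Processing Delay Credit: +211 days → 19 February 2032.
Opposition Stay Credit: +307 days → 22 December 2032.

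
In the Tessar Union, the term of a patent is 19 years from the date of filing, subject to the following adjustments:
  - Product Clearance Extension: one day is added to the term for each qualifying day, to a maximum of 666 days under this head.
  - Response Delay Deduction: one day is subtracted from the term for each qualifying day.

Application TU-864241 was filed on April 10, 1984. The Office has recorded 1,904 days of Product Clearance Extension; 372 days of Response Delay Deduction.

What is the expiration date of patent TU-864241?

2004-01-29

Base term: filing date + 19 years → 10 April 2003.
Product Clearance Extension: 1904 days claimed exceeds the 666-day cap, so +666 days → 4 February 2005.
Response Delay Deduction: −372 days → 29 January 2004.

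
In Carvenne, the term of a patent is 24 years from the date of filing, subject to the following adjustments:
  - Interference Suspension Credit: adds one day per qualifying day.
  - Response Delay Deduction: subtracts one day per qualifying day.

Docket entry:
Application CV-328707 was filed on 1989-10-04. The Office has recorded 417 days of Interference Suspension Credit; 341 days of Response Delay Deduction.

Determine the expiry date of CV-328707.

Base term: filing date + 24 years → 4 October 2013.
Interference Suspension Credit: +417 days → 25 November 2014.
Response Delay Deduction: −341 days → 19 December 2013.

2013-12-19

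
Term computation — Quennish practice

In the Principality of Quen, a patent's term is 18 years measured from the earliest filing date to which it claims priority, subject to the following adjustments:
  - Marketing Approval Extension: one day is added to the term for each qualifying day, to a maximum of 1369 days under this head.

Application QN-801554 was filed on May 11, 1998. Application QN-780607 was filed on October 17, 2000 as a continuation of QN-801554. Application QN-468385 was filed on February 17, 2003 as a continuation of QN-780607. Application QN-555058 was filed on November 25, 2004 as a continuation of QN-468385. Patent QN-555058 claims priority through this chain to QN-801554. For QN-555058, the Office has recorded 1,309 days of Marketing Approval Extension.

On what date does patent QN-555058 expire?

Earliest priority filing: 11 May 1998.
Base term: 11 May 1998 + 18 years → 11 May 2016.
Marketing Approval Extension: 1309 days (within the 1369-day cap) → +1309 days → 11 December 2019.

2019-12-11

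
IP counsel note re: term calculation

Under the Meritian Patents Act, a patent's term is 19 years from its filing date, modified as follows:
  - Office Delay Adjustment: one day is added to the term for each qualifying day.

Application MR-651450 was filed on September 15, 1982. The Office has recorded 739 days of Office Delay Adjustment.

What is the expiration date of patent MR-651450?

Base term: filing date + 19 years → 15 September 2001.
Office Delay Adjustment: +739 days → 24 September 2003.

2003-09-24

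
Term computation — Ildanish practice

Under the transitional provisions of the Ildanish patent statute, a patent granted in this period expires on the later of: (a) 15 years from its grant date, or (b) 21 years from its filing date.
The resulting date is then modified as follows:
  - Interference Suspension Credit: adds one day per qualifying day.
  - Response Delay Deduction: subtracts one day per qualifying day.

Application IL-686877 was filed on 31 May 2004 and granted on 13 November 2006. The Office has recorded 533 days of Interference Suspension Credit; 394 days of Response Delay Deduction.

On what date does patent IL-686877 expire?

(a) grant + 15 years → 13 November 2021.
(b) filing + 21 years → 31 May 2025.
Later of the two: 31 May 2025.
Interference Suspension Credit: +533 days → 15 November 2026.
Response Delay Deduction: −394 days → 17 October 2025.

2025-10-17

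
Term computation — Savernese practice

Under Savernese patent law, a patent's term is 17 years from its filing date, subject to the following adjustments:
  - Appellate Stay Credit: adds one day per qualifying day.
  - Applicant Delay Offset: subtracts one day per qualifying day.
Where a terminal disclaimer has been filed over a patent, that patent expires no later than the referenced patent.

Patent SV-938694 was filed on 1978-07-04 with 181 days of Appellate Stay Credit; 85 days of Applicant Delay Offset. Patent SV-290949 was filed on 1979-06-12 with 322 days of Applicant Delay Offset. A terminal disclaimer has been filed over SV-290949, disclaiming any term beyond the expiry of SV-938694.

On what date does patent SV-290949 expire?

July 26, 1995

Natural term of SV-290949:
  Base: filing + 17 years → 12 June 1996.
  Applicant Delay Offset: −322 days → 26 July 1995.
Expiry of referenced patent SV-938694:
  Base: filing + 17 years → 4 July 1995.
  Appellate Stay Credit: +181 days → 1 January 1996.
  Applicant Delay Offset: −85 days → 8 October 1995.
Terminal disclaimer: SV-290949 expires on the earlier of 26 July 1995 and 8 October 1995.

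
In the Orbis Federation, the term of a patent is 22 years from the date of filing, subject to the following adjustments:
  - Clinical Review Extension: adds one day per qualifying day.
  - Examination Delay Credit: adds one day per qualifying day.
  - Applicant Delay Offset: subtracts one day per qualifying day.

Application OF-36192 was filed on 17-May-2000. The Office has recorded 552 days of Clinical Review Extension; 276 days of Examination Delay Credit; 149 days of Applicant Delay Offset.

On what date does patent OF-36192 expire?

Base term: filing date + 22 years → 17 May 2022.
Clinical Review Extension: +552 days → 20 November 2023.
Examination Delay Credit: +276 days → 22 August 2024.
Applicant Delay Offset: −149 days → 26 March 2024.

March 26, 2024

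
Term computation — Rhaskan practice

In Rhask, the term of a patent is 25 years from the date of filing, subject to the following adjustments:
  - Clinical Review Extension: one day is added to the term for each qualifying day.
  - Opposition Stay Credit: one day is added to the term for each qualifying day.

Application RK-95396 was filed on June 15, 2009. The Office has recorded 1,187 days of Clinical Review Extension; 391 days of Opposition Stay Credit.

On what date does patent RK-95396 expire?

Base term: filing date + 25 years → 15 June 2034.
Clinical Review Extension: +1187 days → 14 September 2037.
Opposition Stay Credit: +391 days → 10 October 2038.

2038-10-10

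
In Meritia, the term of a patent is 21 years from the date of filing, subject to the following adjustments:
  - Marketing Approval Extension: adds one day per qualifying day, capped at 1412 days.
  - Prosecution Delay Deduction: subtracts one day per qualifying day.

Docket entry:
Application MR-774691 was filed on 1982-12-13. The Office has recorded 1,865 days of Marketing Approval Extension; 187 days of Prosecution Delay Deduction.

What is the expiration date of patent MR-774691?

Base term: filing date + 21 years → 13 December 2003.
Marketing Approval Extension: 1865 days claimed exceeds the 1412-day cap, so +1412 days → 25 October 2007.
Prosecution Delay Deduction: −187 days → 21 April 2007.

April 21, 2007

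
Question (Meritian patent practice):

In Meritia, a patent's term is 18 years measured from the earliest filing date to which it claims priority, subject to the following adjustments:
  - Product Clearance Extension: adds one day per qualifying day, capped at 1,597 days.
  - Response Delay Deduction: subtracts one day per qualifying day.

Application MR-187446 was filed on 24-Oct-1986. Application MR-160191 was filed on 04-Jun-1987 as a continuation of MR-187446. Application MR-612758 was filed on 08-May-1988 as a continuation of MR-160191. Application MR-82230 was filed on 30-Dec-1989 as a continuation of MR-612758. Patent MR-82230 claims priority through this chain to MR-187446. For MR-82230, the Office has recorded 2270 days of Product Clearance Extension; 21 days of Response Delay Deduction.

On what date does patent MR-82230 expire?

February 16, 2009

Earliest priority filing: 24 October 1986.
Base term: 24 October 1986 + 18 years → 24 October 2004.
Product Clearance Extension: 2270 days claimed exceeds the 1597-day cap, so +1597 days → 9 March 2009.
Response Delay Deduction: −21 days → 16 February 2009.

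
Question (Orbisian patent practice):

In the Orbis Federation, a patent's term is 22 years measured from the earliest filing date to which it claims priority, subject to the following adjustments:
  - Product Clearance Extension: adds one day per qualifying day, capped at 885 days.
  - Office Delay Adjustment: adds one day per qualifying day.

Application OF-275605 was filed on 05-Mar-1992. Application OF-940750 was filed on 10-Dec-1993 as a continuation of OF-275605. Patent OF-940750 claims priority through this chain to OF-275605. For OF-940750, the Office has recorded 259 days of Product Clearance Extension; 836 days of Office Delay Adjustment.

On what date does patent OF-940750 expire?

Earliest priority filing: 5 March 1992.
Base term: 5 March 1992 + 22 years → 5 March 2014.
Product Clearance Extension: 259 days (within the 885-day cap) → +259 days → 19 November 2014.
Office Delay Adjustment: +836 days → 4 March 2017.

2017-03-04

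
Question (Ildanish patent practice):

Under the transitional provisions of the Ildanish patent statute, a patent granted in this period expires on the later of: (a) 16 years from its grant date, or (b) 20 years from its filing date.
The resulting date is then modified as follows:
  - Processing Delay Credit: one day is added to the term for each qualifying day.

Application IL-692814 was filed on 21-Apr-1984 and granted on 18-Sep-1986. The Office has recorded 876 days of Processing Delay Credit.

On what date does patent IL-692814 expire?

(a) grant + 16 years → 18 September 2002.
(b) filing + 20 years → 21 April 2004.
Later of the two: 21 April 2004.
Processing Delay Credit: +876 days → 14 September 2006.

2006-09-14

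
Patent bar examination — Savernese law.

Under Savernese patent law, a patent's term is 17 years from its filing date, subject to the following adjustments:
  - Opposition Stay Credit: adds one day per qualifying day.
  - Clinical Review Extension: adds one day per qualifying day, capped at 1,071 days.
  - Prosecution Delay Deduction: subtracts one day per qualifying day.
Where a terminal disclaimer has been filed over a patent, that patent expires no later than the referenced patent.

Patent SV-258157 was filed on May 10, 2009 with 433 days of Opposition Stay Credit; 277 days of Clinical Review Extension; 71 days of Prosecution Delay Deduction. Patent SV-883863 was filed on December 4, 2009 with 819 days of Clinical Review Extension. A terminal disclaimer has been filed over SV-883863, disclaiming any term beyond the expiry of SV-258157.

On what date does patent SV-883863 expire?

Natural term of SV-883863:
  Base: filing + 17 years → 4 December 2026.
  Clinical Review Extension: 819 days (within the 1071-day cap) → +819 days → 2 March 2029.
Expiry of referenced patent SV-258157:
  Base: filing + 17 years → 10 May 2026.
  Opposition Stay Credit: +433 days → 17 July 2027.
  Clinical Review Extension: 277 days (within the 1071-day cap) → +277 days → 19 April 2028.
  Prosecution Delay Deduction: −71 days → 8 February 2028.
Terminal disclaimer: SV-883863 expires on the earlier of 2 March 2029 and 8 February 2028.

2028-02-08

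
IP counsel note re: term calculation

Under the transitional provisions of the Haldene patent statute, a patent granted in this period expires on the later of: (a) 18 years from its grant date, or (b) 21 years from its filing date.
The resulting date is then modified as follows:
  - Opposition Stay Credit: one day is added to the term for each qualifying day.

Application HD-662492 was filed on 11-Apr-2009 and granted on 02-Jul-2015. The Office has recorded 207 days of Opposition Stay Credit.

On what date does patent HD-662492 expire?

January 25, 2034

(a) grant + 18 years → 2 July 2033.
(b) filing + 21 years → 11 April 2030.
Later of the two: 2 July 2033.
Opposition Stay Credit: +207 days → 25 January 2034.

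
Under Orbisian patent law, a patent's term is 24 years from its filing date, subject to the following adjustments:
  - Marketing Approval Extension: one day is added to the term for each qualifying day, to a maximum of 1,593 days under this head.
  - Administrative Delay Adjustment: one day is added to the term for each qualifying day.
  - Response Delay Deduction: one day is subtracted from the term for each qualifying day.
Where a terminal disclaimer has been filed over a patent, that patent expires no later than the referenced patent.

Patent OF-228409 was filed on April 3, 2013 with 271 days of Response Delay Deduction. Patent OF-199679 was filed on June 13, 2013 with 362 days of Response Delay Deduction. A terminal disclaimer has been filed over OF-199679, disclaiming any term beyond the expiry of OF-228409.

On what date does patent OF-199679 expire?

Natural term of OF-199679:
  Base: filing + 24 years → 13 June 2037.
  Response Delay Deduction: −362 days → 16 June 2036.
Expiry of referenced patent OF-228409:
  Base: filing + 24 years → 3 April 2037.
  Response Delay Deduction: −271 days → 6 July 2036.
Terminal disclaimer: OF-199679 expires on the earlier of 16 June 2036 and 6 July 2036.

2036-06-16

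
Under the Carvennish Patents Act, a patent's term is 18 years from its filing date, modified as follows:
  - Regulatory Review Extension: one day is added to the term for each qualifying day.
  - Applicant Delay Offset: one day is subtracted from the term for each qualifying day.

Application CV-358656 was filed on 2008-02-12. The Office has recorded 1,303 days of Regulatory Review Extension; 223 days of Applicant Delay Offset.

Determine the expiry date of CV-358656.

Base term: filing date + 18 years → 12 February 2026.
Regulatory Review Extension: +1303 days → 7 September 2029.
Applicant Delay Offset: −223 days → 27 January 2029.

January 27, 2029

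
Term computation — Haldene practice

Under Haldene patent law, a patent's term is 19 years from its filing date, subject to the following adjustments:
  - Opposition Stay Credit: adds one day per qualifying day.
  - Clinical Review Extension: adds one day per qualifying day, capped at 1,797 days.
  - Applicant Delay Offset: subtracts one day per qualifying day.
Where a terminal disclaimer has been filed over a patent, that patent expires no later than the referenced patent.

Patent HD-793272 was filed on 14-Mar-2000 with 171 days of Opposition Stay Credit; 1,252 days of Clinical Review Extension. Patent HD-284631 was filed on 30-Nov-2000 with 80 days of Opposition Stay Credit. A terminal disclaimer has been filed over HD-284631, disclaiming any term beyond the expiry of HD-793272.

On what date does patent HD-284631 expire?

Natural term of HD-284631:
  Base: filing + 19 years → 30 November 2019.
  Opposition Stay Credit: +80 days → 18 February 2020.
Expiry of referenced patent HD-793272:
  Base: filing + 19 years → 14 March 2019.
  Opposition Stay Credit: +171 days → 1 September 2019.
  Clinical Review Extension: 1252 days (within the 1797-day cap) → +1252 days → 4 February 2023.
Terminal disclaimer: HD-284631 expires on the earlier of 18 February 2020 and 4 February 2023.

February 18, 2020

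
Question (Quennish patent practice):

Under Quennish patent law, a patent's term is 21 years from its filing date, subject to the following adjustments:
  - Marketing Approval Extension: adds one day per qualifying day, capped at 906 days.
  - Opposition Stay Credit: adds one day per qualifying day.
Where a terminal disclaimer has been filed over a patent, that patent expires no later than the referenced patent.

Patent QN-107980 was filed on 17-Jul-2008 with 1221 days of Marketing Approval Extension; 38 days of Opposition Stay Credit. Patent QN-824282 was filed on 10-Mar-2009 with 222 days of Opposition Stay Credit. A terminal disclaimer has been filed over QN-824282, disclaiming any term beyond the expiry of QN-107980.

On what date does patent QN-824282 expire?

October 18, 2030

Natural term of QN-824282:
  Base: filing + 21 years → 10 March 2030.
  Opposition Stay Credit: +222 days → 18 October 2030.
Expiry of referenced patent QN-107980:
  Base: filing + 21 years → 17 July 2029.
  Marketing Approval Extension: 1221 days claimed exceeds the 906-day cap, so +906 days → 9 January 2032.
  Opposition Stay Credit: +38 days → 16 February 2032.
Terminal disclaimer: QN-824282 expires on the earlier of 18 October 2030 and 16 February 2032.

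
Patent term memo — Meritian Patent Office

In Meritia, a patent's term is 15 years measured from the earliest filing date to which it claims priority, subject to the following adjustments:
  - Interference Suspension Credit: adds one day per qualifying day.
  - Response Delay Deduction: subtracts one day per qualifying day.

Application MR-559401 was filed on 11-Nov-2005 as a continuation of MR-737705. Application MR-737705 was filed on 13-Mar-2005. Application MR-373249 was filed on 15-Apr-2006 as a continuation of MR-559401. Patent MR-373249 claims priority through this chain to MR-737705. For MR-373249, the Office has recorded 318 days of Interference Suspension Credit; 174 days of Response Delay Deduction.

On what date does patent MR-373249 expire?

August 4, 2020

Earliest priority filing: 13 March 2005.
Base term: 13 March 2005 + 15 years → 13 March 2020.
Interference Suspension Credit: +318 days → 25 January 2021.
Response Delay Deduction: −174 days → 4 August 2020.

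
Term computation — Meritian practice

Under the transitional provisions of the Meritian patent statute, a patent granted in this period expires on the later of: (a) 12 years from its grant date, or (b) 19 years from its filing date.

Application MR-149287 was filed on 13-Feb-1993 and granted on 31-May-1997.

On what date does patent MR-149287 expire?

February 13, 2012

(a) grant + 12 years → 31 May 2009.
(b) filing + 19 years → 13 February 2012.
Later of the two: 13 February 2012.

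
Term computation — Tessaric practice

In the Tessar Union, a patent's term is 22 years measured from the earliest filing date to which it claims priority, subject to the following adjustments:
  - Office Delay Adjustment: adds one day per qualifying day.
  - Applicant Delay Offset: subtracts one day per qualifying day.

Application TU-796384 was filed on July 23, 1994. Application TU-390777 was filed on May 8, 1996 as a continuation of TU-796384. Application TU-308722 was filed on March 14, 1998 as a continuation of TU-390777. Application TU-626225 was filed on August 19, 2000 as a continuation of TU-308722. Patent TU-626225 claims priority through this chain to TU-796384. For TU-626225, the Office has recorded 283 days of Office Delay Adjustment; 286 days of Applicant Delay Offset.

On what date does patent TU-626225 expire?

Earliest priority filing: 23 July 1994.
Base term: 23 July 1994 + 22 years → 23 July 2016.
Office Delay Adjustment: +283 days → 2 May 2017.
Applicant Delay Offset: −286 days → 20 July 2016.

July 20, 2016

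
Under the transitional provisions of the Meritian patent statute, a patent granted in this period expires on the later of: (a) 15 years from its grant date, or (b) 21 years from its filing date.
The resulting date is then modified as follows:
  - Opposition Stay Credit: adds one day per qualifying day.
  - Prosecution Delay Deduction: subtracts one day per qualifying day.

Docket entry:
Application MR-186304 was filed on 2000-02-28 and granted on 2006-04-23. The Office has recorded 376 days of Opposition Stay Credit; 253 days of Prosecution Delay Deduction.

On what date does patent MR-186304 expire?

(a) grant + 15 years → 23 April 2021.
(b) filing + 21 years → 28 February 2021.
Later of the two: 23 April 2021.
Opposition Stay Credit: +376 days → 4 May 2022.
Prosecution Delay Deduction: −253 days → 24 August 2021.

2021-08-24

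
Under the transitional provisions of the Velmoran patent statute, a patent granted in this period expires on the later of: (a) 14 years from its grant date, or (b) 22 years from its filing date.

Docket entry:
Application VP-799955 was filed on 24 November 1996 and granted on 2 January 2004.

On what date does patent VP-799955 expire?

November 24, 2018

(a) grant + 14 years → 2 January 2018.
(b) filing + 22 years → 24 November 2018.
Later of the two: 24 November 2018.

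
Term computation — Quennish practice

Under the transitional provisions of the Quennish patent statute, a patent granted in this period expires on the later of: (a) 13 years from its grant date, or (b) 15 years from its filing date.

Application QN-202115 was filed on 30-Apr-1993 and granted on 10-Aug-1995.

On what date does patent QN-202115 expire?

August 10, 2008

(a) grant + 13 years → 10 August 2008.
(b) filing + 15 years → 30 April 2008.
Later of the two: 10 August 2008.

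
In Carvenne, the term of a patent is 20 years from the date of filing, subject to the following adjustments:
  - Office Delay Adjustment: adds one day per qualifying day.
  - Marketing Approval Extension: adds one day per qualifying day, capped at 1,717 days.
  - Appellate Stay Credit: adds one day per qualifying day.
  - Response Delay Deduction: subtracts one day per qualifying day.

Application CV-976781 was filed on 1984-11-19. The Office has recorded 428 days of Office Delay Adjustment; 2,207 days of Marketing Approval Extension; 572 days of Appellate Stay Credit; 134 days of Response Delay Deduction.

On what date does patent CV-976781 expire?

2011-12-16

Base term: filing date + 20 years → 19 November 2004.
Office Delay Adjustment: +428 days → 21 January 2006.
Marketing Approval Extension: 2207 days claimed exceeds the 1717-day cap, so +1717 days → 4 October 2010.
Appellate Stay Credit: +572 days → 28 April 2012.
Response Delay Deduction: −134 days → 16 December 2011.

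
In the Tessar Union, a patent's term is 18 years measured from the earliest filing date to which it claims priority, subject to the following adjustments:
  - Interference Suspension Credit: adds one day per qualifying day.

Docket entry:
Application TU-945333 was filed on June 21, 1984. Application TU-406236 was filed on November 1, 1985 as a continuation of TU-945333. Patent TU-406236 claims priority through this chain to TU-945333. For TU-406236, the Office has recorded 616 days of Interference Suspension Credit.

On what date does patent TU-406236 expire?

Earliest priority filing: 21 June 1984.
Base term: 21 June 1984 + 18 years → 21 June 2002.
Interference Suspension Credit: +616 days → 27 February 2004.

2004-02-27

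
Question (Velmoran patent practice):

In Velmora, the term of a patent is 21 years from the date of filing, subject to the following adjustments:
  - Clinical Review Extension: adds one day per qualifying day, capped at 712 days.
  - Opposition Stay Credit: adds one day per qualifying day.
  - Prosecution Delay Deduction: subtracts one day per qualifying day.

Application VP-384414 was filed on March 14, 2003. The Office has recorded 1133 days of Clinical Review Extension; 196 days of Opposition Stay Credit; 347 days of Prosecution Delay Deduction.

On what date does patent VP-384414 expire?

2025-09-26

Base term: filing date + 21 years → 14 March 2024.
Clinical Review Extension: 1133 days claimed exceeds the 712-day cap, so +712 days → 24 February 2026.
Opposition Stay Credit: +196 days → 8 September 2026.
Prosecution Delay Deduction: −347 days → 26 September 2025.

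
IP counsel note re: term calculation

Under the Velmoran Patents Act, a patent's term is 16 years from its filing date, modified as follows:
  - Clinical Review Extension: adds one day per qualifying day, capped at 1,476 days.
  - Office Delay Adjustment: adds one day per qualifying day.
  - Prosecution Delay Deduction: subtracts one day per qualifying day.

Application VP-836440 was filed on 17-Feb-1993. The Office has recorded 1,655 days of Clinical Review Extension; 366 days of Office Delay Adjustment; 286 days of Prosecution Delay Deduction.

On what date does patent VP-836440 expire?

Base term: filing date + 16 years → 17 February 2009.
Clinical Review Extension: 1655 days claimed exceeds the 1476-day cap, so +1476 days → 4 March 2013.
Office Delay Adjustment: +366 days → 5 March 2014.
Prosecution Delay Deduction: −286 days → 23 May 2013.

2013-05-23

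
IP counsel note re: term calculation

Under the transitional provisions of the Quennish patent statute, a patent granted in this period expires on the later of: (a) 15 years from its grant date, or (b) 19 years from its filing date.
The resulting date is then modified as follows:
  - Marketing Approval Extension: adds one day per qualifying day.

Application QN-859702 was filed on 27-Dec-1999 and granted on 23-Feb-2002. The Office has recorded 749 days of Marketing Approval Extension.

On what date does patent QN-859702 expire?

January 14, 2021

(a) grant + 15 years → 23 February 2017.
(b) filing + 19 years → 27 December 2018.
Later of the two: 27 December 2018.
Marketing Approval Extension: +749 days → 14 January 2021.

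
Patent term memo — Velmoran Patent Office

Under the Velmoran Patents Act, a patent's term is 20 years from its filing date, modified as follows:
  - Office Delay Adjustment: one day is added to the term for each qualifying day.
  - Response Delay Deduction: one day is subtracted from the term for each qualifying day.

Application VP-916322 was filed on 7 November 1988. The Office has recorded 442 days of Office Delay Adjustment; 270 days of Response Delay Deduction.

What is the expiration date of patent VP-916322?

April 28, 2009

Base term: filing date + 20 years → 7 November 2008.
Office Delay Adjustment: +442 days → 23 January 2010.
Response Delay Deduction: −270 days → 28 April 2009.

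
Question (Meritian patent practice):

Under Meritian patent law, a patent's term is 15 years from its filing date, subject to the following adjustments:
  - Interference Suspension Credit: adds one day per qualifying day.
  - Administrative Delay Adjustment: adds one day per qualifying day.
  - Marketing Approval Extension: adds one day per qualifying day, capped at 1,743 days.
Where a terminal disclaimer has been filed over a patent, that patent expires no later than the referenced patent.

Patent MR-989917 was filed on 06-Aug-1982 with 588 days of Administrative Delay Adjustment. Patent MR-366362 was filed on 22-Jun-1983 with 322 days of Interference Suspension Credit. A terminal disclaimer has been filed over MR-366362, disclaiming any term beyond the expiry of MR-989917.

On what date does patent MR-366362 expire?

Natural term of MR-366362:
  Base: filing + 15 years → 22 June 1998.
  Interference Suspension Credit: +322 days → 10 May 1999.
Expiry of referenced patent MR-989917:
  Base: filing + 15 years → 6 August 1997.
  Administrative Delay Adjustment: +588 days → 17 March 1999.
Terminal disclaimer: MR-366362 expires on the earlier of 10 May 1999 and 17 March 1999.

March 17, 1999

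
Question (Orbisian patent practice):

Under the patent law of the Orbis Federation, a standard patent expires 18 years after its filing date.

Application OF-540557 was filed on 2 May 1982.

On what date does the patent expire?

Filing date + 18 years → 2 May 2000.

2000-05-02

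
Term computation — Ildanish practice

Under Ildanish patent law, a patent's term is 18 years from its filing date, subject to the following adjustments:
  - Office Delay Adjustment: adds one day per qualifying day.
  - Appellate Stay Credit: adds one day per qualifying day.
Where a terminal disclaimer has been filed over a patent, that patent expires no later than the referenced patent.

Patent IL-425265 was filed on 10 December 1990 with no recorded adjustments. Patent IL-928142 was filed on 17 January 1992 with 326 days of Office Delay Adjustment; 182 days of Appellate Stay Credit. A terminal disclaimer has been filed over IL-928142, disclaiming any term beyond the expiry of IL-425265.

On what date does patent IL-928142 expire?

2008-12-10

Natural term of IL-928142:
  Base: filing + 18 years → 17 January 2010.
  Office Delay Adjustment: +326 days → 9 December 2010.
  Appellate Stay Credit: +182 days → 9 June 2011.
Expiry of referenced patent IL-425265:
  Base: filing + 18 years → 10 December 2008.
Terminal disclaimer: IL-928142 expires on the earlier of 9 June 2011 and 10 December 2008.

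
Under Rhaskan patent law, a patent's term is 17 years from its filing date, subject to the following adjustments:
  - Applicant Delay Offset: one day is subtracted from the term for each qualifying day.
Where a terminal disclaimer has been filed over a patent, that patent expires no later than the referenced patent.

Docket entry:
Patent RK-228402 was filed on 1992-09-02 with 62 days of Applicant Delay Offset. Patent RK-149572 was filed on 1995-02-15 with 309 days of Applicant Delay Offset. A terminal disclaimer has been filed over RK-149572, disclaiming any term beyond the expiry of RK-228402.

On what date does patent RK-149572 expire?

July 2, 2009

Natural term of RK-149572:
  Base: filing + 17 years → 15 February 2012.
  Applicant Delay Offset: −309 days → 12 April 2011.
Expiry of referenced patent RK-228402:
  Base: filing + 17 years → 2 September 2009.
  Applicant Delay Offset: −62 days → 2 July 2009.
Terminal disclaimer: RK-149572 expires on the earlier of 12 April 2011 and 2 July 2009.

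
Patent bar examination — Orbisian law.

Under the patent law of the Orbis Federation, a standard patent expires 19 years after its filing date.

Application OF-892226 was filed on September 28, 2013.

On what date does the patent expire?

2032-09-28

Filing date + 19 years → 28 September 2032.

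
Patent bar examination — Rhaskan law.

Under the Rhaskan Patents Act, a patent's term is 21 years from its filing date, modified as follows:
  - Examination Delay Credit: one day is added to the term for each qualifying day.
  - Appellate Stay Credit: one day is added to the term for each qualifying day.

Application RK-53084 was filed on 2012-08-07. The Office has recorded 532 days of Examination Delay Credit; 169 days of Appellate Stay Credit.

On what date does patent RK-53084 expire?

Base term: filing date + 21 years → 7 August 2033.
Examination Delay Credit: +532 days → 21 January 2035.
Appellate Stay Credit: +169 days → 9 July 2035.

July 9, 2035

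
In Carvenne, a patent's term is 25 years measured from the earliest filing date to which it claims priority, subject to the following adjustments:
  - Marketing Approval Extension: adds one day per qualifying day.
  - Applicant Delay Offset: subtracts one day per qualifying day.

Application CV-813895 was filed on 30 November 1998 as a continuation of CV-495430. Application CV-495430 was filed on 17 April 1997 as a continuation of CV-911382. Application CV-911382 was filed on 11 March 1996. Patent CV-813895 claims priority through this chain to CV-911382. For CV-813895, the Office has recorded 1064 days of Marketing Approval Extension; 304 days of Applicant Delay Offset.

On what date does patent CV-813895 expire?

Earliest priority filing: 11 March 1996.
Base term: 11 March 1996 + 25 years → 11 March 2021.
Marketing Approval Extension: +1064 days → 8 February 2024.
Applicant Delay Offset: −304 days → 10 April 2023.

2023-04-10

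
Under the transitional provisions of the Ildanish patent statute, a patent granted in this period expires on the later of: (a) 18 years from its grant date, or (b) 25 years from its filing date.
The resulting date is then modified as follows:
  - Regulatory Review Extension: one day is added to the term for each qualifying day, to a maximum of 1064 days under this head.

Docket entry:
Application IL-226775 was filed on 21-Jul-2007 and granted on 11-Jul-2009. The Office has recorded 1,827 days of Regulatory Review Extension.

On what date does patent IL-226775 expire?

(a) grant + 18 years → 11 July 2027.
(b) filing + 25 years → 21 July 2032.
Later of the two: 21 July 2032.
Regulatory Review Extension: 1827 days claimed exceeds the 1064-day cap, so +1064 days → 20 June 2035.

2035-06-20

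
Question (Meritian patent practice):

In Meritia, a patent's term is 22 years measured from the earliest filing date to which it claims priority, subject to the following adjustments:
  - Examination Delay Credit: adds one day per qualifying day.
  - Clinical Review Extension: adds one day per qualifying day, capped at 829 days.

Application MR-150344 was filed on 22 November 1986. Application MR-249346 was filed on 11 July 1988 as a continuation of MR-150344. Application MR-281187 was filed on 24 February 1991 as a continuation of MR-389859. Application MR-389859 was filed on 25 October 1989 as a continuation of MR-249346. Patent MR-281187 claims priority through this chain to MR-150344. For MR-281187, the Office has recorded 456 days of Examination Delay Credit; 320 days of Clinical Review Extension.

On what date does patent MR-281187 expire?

2011-01-07

Earliest priority filing: 22 November 1986.
Base term: 22 November 1986 + 22 years → 22 November 2008.
Examination Delay Credit: +456 days → 21 February 2010.
Clinical Review Extension: 320 days (within the 829-day cap) → +320 days → 7 January 2011.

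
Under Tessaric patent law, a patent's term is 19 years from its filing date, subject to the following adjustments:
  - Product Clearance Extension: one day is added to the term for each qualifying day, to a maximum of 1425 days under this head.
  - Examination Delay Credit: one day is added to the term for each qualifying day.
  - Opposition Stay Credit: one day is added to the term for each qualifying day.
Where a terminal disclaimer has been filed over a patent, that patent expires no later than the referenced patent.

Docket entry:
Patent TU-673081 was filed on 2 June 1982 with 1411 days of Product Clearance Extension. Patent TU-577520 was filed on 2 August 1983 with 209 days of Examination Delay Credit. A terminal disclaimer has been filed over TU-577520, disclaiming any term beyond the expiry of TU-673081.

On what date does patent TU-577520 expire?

Natural term of TU-577520:
  Base: filing + 19 years → 2 August 2002.
  Examination Delay Credit: +209 days → 27 February 2003.
Expiry of referenced patent TU-673081:
  Base: filing + 19 years → 2 June 2001.
  Product Clearance Extension: 1411 days (within the 1425-day cap) → +1411 days → 13 April 2005.
Terminal disclaimer: TU-577520 expires on the earlier of 27 February 2003 and 13 April 2005.

2003-02-27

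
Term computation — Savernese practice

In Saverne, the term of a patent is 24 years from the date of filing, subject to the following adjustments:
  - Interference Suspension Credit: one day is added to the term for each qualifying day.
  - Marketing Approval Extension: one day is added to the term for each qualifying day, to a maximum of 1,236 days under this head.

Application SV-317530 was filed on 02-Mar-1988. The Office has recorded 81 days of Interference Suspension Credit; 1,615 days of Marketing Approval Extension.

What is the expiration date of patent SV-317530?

October 10, 2015

Base term: filing date + 24 years → 2 March 2012.
Interference Suspension Credit: +81 days → 22 May 2012.
Marketing Approval Extension: 1615 days claimed exceeds the 1236-day cap, so +1236 days → 10 October 2015.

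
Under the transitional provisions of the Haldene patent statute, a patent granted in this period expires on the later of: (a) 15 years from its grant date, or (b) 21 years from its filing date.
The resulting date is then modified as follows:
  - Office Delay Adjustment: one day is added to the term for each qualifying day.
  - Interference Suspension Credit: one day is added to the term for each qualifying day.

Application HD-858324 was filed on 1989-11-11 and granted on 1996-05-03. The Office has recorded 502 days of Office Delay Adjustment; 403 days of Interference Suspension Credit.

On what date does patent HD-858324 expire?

(a) grant + 15 years → 3 May 2011.
(b) filing + 21 years → 11 November 2010.
Later of the two: 3 May 2011.
Office Delay Adjustment: +502 days → 16 September 2012.
Interference Suspension Credit: +403 days → 24 October 2013.

2013-10-24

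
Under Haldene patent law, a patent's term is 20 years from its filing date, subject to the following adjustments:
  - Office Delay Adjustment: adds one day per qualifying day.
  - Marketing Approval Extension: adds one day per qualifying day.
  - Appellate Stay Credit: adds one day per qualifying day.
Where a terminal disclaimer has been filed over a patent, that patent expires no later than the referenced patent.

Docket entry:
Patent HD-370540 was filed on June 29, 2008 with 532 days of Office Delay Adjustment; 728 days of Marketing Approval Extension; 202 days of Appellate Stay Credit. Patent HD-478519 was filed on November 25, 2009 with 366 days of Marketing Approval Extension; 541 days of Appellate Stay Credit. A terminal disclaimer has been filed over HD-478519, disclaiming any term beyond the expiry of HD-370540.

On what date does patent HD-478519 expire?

2032-05-20

Natural term of HD-478519:
  Base: filing + 20 years → 25 November 2029.
  Marketing Approval Extension: +366 days → 26 November 2030.
  Appellate Stay Credit: +541 days → 20 May 2032.
Expiry of referenced patent HD-370540:
  Base: filing + 20 years → 29 June 2028.
  Office Delay Adjustment: +532 days → 13 December 2029.
  Marketing Approval Extension: +728 days → 11 December 2031.
  Appellate Stay Credit: +202 days → 30 June 2032.
Terminal disclaimer: HD-478519 expires on the earlier of 20 May 2032 and 30 June 2032.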